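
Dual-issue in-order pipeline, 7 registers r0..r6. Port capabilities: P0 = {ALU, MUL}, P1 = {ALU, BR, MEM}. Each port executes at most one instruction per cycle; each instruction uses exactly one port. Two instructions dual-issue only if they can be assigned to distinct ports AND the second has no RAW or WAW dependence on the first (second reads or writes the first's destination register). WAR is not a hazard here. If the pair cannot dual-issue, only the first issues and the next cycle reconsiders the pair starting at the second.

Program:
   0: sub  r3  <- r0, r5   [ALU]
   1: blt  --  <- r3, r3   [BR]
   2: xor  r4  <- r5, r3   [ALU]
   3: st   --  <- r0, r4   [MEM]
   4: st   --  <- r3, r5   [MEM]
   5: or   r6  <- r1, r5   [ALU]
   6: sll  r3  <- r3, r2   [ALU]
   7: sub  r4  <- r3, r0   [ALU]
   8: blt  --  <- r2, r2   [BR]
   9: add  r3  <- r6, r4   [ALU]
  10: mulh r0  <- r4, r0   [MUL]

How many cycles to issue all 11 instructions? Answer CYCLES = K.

CYCLES = 7

[0] i0  sub.ALU  -- RAW r3
[1] i1&i2  blt.BR xor.ALU  -- 2-wide
[2] i3  st.MEM  -- no-port MEM/MEM
[3] i4&i5  st.MEM or.ALU  -- 2-wide
[4] i6  sll.ALU  -- RAW r3
[5] i7&i8  sub.ALU blt.BR  -- 2-wide
[6] i9&i10  add.ALU mulh.MUL  -- 2-wide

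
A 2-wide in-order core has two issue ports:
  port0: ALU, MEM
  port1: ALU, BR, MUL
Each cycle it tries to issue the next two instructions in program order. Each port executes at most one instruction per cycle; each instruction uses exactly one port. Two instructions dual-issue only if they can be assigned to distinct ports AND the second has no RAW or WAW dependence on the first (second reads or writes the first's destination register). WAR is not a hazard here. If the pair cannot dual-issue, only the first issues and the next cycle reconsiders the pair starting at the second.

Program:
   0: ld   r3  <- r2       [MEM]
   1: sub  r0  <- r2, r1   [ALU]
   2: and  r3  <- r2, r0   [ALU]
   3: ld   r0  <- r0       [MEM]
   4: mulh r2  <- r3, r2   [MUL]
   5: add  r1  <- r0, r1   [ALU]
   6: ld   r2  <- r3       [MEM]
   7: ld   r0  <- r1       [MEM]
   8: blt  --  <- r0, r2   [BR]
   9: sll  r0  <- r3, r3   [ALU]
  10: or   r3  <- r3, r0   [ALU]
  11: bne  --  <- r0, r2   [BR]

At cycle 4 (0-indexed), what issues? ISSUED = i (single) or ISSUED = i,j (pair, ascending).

ISSUED = 7

0. ld sub @i0,i1  | dual
1. and ld @i2,i3  | dual
2. mulh add @i4,i5  | dual
3. ld @i6  | no-port MEM/MEM
4. ld @i7  | RAW r0
5. blt sll @i8,i9  | dual
6. or bne @i10,i11  | dual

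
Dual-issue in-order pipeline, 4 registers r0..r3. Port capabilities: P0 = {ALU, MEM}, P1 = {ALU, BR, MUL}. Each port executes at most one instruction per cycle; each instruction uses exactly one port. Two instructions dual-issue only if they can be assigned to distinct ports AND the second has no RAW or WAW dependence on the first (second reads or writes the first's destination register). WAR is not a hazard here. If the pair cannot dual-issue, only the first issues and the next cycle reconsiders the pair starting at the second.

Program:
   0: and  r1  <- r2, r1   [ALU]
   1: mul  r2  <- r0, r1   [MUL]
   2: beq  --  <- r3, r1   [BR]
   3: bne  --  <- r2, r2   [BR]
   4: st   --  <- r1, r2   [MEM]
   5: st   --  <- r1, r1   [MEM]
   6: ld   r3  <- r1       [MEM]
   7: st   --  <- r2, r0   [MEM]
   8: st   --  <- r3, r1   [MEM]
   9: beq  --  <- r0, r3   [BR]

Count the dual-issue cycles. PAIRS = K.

t=0 i0:and ; RAW r1
t=1 i1:mul ; no-port MUL/BR
t=2 i2:beq ; no-port BR/BR
t=3 i3,i4:bne+st ; dual
t=4 i5:st ; no-port MEM/MEM
t=5 i6:ld ; no-port MEM/MEM
t=6 i7:st ; no-port MEM/MEM
t=7 i8,i9:st+beq ; dual

PAIRS = 2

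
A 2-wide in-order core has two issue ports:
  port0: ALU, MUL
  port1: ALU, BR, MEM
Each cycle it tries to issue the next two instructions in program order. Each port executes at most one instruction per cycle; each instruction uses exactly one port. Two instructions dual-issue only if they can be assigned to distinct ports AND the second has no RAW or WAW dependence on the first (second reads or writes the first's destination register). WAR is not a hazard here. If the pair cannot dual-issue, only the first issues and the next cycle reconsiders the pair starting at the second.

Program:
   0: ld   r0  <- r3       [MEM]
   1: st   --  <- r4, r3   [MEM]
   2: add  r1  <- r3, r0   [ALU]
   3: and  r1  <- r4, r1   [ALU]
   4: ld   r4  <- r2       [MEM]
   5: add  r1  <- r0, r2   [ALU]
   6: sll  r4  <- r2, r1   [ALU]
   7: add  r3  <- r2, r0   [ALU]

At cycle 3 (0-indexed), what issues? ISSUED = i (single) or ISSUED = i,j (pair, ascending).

ISSUED = 5

c0: i0 ld.MEM  no-port MEM/MEM
c1: i1/i2 st.MEM add.ALU  2-wide
c2: i3/i4 and.ALU ld.MEM  2-wide
c3: i5 add.ALU  RAW r1
c4: i6/i7 sll.ALU add.ALU  2-wide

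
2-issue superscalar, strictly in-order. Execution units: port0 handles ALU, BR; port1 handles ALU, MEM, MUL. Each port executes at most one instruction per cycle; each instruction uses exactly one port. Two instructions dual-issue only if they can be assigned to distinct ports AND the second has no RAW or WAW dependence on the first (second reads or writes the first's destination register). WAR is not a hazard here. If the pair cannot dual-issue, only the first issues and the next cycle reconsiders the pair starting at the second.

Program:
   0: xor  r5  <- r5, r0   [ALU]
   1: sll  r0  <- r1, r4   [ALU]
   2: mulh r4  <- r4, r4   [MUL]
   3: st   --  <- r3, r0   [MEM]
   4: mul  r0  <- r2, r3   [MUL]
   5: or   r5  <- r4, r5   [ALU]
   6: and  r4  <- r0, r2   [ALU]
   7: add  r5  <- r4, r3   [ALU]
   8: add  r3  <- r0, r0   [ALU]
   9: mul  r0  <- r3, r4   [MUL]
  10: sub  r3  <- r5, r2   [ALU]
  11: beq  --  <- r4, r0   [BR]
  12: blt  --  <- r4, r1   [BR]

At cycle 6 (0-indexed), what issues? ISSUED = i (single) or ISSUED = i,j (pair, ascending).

#0 head=0: xor sll i0/i1 2-wide
#1 head=2: mulh i2 no-port MUL/MEM
#2 head=3: st i3 no-port MEM/MUL
#3 head=4: mul or i4/i5 2-wide
#4 head=6: and i6 RAW r4
#5 head=7: add add i7/i8 2-wide
#6 head=9: mul sub i9/i10 2-wide
#7 head=11: beq i11 no-port BR/BR
#8 head=12: blt i12 tail

ISSUED = 9,10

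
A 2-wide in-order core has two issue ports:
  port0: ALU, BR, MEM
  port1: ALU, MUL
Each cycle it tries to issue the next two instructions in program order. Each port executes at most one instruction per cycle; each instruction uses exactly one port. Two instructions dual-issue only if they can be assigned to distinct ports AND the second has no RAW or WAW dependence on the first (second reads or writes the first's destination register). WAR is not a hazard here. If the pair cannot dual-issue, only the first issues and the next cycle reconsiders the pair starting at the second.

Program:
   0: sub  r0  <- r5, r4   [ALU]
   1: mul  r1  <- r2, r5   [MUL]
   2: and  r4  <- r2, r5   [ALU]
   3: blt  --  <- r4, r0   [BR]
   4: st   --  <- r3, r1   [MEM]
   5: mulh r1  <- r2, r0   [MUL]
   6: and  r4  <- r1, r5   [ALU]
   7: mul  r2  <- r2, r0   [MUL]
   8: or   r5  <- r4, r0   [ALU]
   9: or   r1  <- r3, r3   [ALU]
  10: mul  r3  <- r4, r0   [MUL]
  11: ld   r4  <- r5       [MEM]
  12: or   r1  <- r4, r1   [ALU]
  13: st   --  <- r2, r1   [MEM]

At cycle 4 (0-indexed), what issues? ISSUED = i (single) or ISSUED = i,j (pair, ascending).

ISSUED = 6,7

c0: i0/i1 sub.ALU;mul.MUL  dual
c1: i2 and.ALU  RAW r4
c2: i3 blt.BR  no-port BR/MEM
c3: i4/i5 st.MEM;mulh.MUL  dual
c4: i6/i7 and.ALU;mul.MUL  dual
c5: i8/i9 or.ALU;or.ALU  dual
c6: i10/i11 mul.MUL;ld.MEM  dual
c7: i12 or.ALU  RAW r1
c8: i13 st.MEM  tail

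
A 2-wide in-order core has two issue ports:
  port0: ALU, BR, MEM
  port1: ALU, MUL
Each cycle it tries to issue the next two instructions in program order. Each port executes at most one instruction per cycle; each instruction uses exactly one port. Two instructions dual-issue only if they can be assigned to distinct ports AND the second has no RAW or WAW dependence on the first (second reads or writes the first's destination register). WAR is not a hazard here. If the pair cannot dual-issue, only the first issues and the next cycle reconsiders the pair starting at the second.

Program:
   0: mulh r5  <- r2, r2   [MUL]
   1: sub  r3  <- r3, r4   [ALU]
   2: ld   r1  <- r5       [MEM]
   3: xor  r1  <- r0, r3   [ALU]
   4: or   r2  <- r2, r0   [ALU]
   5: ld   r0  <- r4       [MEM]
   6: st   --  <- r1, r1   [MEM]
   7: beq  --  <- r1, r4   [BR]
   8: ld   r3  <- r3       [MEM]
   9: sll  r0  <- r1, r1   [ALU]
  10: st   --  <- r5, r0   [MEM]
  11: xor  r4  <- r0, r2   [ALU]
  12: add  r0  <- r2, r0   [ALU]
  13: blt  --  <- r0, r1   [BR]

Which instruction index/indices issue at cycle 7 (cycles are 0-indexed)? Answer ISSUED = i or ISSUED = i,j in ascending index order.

t=0 i0/i1:mulh+sub ; pair
t=1 i2:ld ; WAW r1
t=2 i3/i4:xor+or ; pair
t=3 i5:ld ; no-port MEM/MEM
t=4 i6:st ; no-port MEM/BR
t=5 i7:beq ; no-port BR/MEM
t=6 i8/i9:ld+sll ; pair
t=7 i10/i11:st+xor ; pair
t=8 i12:add ; RAW r0
t=9 i13:blt ; tail

ISSUED = 10,11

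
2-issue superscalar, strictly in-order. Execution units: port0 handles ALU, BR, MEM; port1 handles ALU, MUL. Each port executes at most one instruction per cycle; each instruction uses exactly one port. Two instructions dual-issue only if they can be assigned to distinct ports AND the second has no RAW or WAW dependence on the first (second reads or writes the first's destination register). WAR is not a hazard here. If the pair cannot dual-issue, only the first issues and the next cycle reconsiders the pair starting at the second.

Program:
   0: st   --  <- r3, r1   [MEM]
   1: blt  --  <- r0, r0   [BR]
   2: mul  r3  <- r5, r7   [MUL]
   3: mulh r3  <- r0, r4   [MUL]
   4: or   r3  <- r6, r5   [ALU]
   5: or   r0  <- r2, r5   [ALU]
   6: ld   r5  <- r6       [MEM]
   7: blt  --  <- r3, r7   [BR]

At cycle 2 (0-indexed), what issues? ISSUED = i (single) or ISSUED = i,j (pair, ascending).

  cy0 -> i0 (st) no-port MEM/BR
  cy1 -> i1+i2 (blt;mul) 2-wide
  cy2 -> i3 (mulh) WAW r3
  cy3 -> i4+i5 (or;or) 2-wide
  cy4 -> i6 (ld) no-port MEM/BR
  cy5 -> i7 (blt) tail

ISSUED = 3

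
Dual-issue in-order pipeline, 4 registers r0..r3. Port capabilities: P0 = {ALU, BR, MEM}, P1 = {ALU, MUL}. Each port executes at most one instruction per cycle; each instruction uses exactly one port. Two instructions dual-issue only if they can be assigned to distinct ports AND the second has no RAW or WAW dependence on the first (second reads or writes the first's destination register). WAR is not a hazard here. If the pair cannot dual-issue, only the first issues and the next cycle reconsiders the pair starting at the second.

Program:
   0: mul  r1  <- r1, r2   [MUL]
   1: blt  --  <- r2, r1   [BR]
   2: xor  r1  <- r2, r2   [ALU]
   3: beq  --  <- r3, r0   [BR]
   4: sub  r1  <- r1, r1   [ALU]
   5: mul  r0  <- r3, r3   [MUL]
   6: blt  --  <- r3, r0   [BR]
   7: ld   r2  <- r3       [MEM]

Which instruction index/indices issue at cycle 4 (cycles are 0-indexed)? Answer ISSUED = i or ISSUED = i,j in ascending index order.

ISSUED = 6

t=0 i0:mul ; RAW r1
t=1 i1&i2:blt+xor ; pair
t=2 i3&i4:beq+sub ; pair
t=3 i5:mul ; RAW r0
t=4 i6:blt ; no-port BR/MEM
t=5 i7:ld ; tail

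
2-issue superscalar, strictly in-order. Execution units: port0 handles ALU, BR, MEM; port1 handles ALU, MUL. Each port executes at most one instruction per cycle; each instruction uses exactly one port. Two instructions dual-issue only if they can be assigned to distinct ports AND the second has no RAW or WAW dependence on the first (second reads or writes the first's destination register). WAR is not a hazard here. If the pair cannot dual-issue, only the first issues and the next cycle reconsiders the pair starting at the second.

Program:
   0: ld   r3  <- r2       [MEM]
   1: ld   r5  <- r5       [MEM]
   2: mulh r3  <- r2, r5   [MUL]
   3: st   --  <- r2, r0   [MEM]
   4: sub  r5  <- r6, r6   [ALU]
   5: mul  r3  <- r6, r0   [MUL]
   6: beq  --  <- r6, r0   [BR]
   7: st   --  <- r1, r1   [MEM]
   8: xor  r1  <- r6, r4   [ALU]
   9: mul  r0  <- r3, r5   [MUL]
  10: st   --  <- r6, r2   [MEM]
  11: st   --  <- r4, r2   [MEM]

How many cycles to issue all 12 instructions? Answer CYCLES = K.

CYCLES = 8

#0 head=0: ld i0 no-port MEM/MEM
#1 head=1: ld i1 RAW r5
#2 head=2: mulh/st i2+i3 dual
#3 head=4: sub/mul i4+i5 dual
#4 head=6: beq i6 no-port BR/MEM
#5 head=7: st/xor i7+i8 dual
#6 head=9: mul/st i9+i10 dual
#7 head=11: st i11 tail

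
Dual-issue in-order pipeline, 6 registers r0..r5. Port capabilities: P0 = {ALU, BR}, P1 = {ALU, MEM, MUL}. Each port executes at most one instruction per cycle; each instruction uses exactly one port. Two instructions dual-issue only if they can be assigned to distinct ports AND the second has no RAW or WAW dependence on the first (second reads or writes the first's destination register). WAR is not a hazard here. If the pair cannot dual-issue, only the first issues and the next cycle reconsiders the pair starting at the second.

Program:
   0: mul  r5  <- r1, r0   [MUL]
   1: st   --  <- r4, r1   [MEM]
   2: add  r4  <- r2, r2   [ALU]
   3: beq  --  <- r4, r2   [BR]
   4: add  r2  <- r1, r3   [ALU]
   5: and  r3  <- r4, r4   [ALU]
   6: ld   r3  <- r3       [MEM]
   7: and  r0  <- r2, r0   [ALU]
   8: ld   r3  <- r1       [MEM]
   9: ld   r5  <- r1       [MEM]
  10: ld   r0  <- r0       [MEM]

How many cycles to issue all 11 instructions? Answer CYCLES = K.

c0: i0 mul  no-port MUL/MEM
c1: i1,i2 st/add  dual
c2: i3,i4 beq/add  dual
c3: i5 and  RAW+WAW r3
c4: i6,i7 ld/and  dual
c5: i8 ld  no-port MEM/MEM
c6: i9 ld  no-port MEM/MEM
c7: i10 ld  tail

CYCLES = 8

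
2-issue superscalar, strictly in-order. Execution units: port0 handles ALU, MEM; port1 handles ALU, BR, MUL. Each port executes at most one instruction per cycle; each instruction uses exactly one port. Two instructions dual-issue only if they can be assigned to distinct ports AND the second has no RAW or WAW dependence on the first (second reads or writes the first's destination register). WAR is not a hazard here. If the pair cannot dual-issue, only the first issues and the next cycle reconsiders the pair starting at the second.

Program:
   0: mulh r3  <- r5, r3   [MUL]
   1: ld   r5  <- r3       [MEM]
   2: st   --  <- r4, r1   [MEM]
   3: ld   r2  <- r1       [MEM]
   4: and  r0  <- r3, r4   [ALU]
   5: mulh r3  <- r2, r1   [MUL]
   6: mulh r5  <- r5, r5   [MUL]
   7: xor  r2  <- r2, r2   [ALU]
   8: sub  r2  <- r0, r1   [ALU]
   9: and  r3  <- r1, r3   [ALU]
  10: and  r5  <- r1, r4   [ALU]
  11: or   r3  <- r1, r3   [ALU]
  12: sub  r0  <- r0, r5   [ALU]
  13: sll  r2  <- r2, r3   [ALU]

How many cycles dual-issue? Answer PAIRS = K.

PAIRS = 5

[0] i0  mulh.MUL  -- RAW r3
[1] i1  ld.MEM  -- no-port MEM/MEM
[2] i2  st.MEM  -- no-port MEM/MEM
[3] i3/i4  ld.MEM+and.ALU  -- 2-wide
[4] i5  mulh.MUL  -- no-port MUL/MUL
[5] i6/i7  mulh.MUL+xor.ALU  -- 2-wide
[6] i8/i9  sub.ALU+and.ALU  -- 2-wide
[7] i10/i11  and.ALU+or.ALU  -- 2-wide
[8] i12/i13  sub.ALU+sll.ALU  -- 2-wide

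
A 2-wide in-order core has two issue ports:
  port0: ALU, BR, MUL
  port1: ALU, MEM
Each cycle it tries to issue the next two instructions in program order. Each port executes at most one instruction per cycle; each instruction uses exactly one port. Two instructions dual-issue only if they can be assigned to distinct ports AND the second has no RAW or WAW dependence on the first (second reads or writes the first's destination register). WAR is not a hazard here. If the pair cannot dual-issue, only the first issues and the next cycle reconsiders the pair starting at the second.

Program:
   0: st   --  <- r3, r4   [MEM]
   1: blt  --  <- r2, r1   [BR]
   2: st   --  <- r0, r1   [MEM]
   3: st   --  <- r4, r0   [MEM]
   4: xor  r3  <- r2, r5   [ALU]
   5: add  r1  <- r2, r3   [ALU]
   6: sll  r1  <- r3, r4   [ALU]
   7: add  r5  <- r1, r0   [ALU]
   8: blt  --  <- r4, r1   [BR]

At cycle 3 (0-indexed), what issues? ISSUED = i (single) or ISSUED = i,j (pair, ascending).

ISSUED = 5

[0] i0&i1  st;blt  -- dual
[1] i2  st  -- no-port MEM/MEM
[2] i3&i4  st;xor  -- dual
[3] i5  add  -- WAW r1
[4] i6  sll  -- RAW r1
[5] i7&i8  add;blt  -- dual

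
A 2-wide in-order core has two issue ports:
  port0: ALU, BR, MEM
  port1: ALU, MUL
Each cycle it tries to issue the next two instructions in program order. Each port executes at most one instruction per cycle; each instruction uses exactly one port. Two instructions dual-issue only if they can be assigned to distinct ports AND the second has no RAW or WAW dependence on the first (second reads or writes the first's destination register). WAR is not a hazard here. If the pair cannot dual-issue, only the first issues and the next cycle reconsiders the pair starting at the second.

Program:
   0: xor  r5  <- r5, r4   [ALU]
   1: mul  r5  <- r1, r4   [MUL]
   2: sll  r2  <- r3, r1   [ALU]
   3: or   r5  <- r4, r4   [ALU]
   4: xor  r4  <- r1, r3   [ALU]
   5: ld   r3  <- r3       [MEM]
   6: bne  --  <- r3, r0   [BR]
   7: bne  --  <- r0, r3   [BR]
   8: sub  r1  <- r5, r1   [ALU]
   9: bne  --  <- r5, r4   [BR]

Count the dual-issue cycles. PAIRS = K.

#0 head=0: xor i0 WAW r5
#1 head=1: mul sll i1&i2 pair
#2 head=3: or xor i3&i4 pair
#3 head=5: ld i5 no-port MEM/BR
#4 head=6: bne i6 no-port BR/BR
#5 head=7: bne sub i7&i8 pair
#6 head=9: bne i9 tail

PAIRS = 3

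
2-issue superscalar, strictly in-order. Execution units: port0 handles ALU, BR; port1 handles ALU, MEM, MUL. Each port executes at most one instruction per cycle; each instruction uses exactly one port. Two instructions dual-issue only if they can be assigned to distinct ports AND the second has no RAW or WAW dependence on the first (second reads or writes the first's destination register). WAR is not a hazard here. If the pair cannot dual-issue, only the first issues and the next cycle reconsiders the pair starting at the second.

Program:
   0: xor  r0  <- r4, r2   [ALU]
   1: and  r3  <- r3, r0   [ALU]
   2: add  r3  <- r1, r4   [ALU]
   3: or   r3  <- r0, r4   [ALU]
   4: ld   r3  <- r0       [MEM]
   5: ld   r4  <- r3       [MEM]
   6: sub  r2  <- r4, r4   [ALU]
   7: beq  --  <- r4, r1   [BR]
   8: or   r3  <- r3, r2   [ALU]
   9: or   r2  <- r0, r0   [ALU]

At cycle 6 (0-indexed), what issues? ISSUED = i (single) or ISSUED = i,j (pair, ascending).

#0 head=0: xor i0 RAW r0
#1 head=1: and i1 WAW r3
#2 head=2: add i2 WAW r3
#3 head=3: or i3 WAW r3
#4 head=4: ld i4 no-port MEM/MEM
#5 head=5: ld i5 RAW r4
#6 head=6: sub/beq i6/i7 2-wide
#7 head=8: or/or i8/i9 2-wide

ISSUED = 6,7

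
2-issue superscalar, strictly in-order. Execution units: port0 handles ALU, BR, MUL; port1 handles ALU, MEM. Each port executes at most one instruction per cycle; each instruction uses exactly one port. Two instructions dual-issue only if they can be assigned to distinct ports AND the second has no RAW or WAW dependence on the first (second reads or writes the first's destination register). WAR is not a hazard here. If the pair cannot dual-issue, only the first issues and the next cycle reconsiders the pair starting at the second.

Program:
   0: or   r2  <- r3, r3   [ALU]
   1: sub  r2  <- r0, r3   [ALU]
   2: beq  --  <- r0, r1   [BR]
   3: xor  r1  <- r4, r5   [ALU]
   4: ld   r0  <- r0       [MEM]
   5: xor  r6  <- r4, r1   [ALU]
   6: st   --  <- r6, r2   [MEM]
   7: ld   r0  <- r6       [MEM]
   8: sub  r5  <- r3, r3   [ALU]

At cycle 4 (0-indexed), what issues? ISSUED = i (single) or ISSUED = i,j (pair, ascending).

#0 head=0: or i0 WAW r2
#1 head=1: sub beq i1/i2 2-wide
#2 head=3: xor ld i3/i4 2-wide
#3 head=5: xor i5 RAW r6
#4 head=6: st i6 no-port MEM/MEM
#5 head=7: ld sub i7/i8 2-wide

ISSUED = 6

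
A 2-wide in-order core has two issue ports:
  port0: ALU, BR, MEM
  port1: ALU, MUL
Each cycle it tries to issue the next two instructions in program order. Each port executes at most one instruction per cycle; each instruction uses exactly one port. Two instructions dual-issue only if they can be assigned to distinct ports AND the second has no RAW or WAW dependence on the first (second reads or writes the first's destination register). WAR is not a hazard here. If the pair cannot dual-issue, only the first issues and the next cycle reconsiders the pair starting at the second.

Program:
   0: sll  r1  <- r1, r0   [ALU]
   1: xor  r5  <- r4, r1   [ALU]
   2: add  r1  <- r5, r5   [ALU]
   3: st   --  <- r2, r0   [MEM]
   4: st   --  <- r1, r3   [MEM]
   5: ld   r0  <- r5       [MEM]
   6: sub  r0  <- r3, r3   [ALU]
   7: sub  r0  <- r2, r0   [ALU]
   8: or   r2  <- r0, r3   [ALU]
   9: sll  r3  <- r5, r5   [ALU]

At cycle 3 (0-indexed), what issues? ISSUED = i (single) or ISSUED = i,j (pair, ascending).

0. sll @i0  | RAW r1
1. xor @i1  | RAW r5
2. add/st @i2/i3  | pair
3. st @i4  | no-port MEM/MEM
4. ld @i5  | WAW r0
5. sub @i6  | RAW+WAW r0
6. sub @i7  | RAW r0
7. or/sll @i8/i9  | pair

ISSUED = 4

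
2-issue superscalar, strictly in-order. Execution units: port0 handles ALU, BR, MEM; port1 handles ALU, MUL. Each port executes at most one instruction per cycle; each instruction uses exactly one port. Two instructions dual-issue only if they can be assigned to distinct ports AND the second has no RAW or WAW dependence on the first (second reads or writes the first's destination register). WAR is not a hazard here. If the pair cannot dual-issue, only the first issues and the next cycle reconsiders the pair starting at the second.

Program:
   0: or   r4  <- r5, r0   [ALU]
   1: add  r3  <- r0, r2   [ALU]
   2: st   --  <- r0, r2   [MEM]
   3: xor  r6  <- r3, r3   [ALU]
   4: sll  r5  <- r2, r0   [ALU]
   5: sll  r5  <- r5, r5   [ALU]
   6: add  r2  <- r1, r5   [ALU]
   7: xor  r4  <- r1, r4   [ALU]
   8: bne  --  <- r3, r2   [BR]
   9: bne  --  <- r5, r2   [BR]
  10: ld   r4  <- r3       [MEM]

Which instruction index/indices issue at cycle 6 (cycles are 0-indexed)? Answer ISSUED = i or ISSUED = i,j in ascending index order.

[0] i0,i1  or+add  -- 2-wide
[1] i2,i3  st+xor  -- 2-wide
[2] i4  sll  -- RAW+WAW r5
[3] i5  sll  -- RAW r5
[4] i6,i7  add+xor  -- 2-wide
[5] i8  bne  -- no-port BR/BR
[6] i9  bne  -- no-port BR/MEM
[7] i10  ld  -- tail

ISSUED = 9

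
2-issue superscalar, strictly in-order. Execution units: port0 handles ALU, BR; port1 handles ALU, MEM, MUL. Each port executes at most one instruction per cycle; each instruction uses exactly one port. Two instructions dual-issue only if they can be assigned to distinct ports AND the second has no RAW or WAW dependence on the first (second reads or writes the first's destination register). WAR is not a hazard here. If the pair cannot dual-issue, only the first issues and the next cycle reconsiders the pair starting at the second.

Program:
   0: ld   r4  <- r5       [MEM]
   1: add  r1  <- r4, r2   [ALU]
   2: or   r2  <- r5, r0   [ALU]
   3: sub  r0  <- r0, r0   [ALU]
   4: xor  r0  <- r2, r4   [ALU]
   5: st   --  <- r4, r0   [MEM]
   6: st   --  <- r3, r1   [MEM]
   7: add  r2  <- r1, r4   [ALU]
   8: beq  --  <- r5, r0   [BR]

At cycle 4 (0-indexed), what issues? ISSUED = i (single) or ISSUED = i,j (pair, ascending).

ISSUED = 5

  cy0 -> i0 (ld.MEM) RAW r4
  cy1 -> i1&i2 (add.ALU;or.ALU) dual
  cy2 -> i3 (sub.ALU) WAW r0
  cy3 -> i4 (xor.ALU) RAW r0
  cy4 -> i5 (st.MEM) no-port MEM/MEM
  cy5 -> i6&i7 (st.MEM;add.ALU) dual
  cy6 -> i8 (beq.BR) tail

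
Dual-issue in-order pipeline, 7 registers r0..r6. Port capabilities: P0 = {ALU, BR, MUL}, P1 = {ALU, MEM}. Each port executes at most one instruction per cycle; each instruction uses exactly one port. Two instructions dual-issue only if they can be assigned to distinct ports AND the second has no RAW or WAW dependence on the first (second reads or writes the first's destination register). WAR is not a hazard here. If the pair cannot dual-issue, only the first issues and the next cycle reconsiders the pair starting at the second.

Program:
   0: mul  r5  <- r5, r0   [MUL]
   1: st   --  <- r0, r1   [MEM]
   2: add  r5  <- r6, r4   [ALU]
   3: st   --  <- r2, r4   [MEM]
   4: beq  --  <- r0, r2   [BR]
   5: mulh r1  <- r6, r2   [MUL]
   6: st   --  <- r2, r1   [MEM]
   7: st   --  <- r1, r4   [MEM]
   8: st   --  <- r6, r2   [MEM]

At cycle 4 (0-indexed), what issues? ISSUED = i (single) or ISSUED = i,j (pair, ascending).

0. mul st @i0&i1  | dual
1. add st @i2&i3  | dual
2. beq @i4  | no-port BR/MUL
3. mulh @i5  | RAW r1
4. st @i6  | no-port MEM/MEM
5. st @i7  | no-port MEM/MEM
6. st @i8  | tail

ISSUED = 6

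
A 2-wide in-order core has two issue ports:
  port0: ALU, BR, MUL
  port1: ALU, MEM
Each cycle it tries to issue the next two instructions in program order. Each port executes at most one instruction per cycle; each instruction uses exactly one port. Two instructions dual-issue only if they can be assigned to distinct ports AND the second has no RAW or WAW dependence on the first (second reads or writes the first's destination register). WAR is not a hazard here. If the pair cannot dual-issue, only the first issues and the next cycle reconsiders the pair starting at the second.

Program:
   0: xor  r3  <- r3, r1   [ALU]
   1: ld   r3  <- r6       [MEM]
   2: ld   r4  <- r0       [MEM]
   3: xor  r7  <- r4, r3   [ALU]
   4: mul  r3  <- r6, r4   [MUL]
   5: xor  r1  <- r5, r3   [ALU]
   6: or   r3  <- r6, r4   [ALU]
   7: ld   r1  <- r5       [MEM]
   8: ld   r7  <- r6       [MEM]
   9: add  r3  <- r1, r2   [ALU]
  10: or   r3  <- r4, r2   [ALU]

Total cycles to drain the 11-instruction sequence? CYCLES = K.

t=0 i0:xor.ALU ; WAW r3
t=1 i1:ld.MEM ; no-port MEM/MEM
t=2 i2:ld.MEM ; RAW r4
t=3 i3&i4:xor.ALU+mul.MUL ; dual
t=4 i5&i6:xor.ALU+or.ALU ; dual
t=5 i7:ld.MEM ; no-port MEM/MEM
t=6 i8&i9:ld.MEM+add.ALU ; dual
t=7 i10:or.ALU ; tail

CYCLES = 8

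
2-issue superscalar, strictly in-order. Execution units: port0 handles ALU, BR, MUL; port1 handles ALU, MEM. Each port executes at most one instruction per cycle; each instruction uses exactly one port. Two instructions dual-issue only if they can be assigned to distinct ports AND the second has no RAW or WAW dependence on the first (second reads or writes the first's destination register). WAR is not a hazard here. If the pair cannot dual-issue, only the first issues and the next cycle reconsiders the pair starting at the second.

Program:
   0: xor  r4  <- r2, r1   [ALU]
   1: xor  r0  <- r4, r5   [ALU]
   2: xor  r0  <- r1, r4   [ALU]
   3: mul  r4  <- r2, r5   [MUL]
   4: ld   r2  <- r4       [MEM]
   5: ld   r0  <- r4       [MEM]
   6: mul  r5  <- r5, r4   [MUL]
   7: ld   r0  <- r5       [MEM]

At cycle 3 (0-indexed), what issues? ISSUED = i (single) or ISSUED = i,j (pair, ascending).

ISSUED = 4

0. xor @i0  | RAW r4
1. xor @i1  | WAW r0
2. xor/mul @i2&i3  | 2-wide
3. ld @i4  | no-port MEM/MEM
4. ld/mul @i5&i6  | 2-wide
5. ld @i7  | tail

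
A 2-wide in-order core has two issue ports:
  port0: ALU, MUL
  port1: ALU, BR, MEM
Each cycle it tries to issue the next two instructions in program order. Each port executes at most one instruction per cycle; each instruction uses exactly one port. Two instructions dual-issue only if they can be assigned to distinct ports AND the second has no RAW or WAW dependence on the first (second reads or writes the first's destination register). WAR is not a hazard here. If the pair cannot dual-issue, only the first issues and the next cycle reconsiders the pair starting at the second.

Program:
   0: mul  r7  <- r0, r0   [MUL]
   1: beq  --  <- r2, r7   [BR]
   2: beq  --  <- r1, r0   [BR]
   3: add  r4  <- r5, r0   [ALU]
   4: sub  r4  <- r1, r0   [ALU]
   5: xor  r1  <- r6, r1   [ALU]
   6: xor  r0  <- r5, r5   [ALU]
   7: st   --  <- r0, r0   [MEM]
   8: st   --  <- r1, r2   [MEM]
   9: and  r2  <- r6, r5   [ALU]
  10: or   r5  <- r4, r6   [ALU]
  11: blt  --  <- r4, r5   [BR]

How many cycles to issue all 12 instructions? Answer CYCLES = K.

  cy0 -> i0 (mul.MUL) RAW r7
  cy1 -> i1 (beq.BR) no-port BR/BR
  cy2 -> i2+i3 (beq.BR/add.ALU) 2-wide
  cy3 -> i4+i5 (sub.ALU/xor.ALU) 2-wide
  cy4 -> i6 (xor.ALU) RAW r0
  cy5 -> i7 (st.MEM) no-port MEM/MEM
  cy6 -> i8+i9 (st.MEM/and.ALU) 2-wide
  cy7 -> i10 (or.ALU) RAW r5
  cy8 -> i11 (blt.BR) tail

CYCLES = 9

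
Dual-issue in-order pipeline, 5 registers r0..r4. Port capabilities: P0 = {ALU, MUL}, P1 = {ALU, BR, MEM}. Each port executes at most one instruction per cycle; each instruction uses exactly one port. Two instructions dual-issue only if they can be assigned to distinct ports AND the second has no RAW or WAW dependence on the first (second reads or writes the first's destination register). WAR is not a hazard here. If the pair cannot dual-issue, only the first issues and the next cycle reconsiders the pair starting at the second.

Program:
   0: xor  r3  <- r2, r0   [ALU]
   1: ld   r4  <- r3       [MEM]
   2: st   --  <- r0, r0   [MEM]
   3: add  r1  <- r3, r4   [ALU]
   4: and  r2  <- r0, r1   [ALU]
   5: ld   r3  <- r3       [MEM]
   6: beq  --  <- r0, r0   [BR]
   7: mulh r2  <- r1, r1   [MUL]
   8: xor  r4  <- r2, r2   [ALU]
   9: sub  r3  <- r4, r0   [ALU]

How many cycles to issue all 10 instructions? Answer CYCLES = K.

CYCLES = 7

t=0 i0:xor ; RAW r3
t=1 i1:ld ; no-port MEM/MEM
t=2 i2+i3:st+add ; pair
t=3 i4+i5:and+ld ; pair
t=4 i6+i7:beq+mulh ; pair
t=5 i8:xor ; RAW r4
t=6 i9:sub ; tail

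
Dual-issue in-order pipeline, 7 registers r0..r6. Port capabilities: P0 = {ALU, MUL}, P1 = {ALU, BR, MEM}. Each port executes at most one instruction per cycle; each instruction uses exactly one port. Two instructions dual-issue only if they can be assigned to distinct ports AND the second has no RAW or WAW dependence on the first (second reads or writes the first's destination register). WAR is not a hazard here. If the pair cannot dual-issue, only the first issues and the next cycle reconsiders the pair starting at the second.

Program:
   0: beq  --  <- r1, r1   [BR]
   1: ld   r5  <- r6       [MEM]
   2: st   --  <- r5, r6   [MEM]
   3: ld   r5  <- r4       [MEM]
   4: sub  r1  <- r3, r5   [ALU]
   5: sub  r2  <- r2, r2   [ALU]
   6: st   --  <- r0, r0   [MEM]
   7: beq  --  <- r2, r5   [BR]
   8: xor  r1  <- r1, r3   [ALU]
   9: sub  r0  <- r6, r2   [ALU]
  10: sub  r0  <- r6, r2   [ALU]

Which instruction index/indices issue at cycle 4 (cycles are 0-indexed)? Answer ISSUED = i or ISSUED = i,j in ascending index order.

#0 head=0: beq.BR i0 no-port BR/MEM
#1 head=1: ld.MEM i1 no-port MEM/MEM
#2 head=2: st.MEM i2 no-port MEM/MEM
#3 head=3: ld.MEM i3 RAW r5
#4 head=4: sub.ALU/sub.ALU i4/i5 2-wide
#5 head=6: st.MEM i6 no-port MEM/BR
#6 head=7: beq.BR/xor.ALU i7/i8 2-wide
#7 head=9: sub.ALU i9 WAW r0
#8 head=10: sub.ALU i10 tail

ISSUED = 4,5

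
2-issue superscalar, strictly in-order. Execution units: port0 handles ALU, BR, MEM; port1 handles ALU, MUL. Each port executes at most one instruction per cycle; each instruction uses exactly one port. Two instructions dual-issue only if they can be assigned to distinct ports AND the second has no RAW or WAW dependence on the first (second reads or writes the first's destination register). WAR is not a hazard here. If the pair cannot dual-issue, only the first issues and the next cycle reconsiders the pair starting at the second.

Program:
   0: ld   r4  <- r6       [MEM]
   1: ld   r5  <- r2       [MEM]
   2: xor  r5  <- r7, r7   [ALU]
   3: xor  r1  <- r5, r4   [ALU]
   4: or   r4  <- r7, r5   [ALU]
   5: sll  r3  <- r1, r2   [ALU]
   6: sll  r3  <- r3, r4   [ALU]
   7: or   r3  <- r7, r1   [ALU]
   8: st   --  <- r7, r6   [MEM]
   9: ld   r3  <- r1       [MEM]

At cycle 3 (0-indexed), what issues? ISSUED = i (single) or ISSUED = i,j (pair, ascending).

ISSUED = 3,4

0. ld.MEM @i0  | no-port MEM/MEM
1. ld.MEM @i1  | WAW r5
2. xor.ALU @i2  | RAW r5
3. xor.ALU;or.ALU @i3/i4  | 2-wide
4. sll.ALU @i5  | RAW+WAW r3
5. sll.ALU @i6  | WAW r3
6. or.ALU;st.MEM @i7/i8  | 2-wide
7. ld.MEM @i9  | tail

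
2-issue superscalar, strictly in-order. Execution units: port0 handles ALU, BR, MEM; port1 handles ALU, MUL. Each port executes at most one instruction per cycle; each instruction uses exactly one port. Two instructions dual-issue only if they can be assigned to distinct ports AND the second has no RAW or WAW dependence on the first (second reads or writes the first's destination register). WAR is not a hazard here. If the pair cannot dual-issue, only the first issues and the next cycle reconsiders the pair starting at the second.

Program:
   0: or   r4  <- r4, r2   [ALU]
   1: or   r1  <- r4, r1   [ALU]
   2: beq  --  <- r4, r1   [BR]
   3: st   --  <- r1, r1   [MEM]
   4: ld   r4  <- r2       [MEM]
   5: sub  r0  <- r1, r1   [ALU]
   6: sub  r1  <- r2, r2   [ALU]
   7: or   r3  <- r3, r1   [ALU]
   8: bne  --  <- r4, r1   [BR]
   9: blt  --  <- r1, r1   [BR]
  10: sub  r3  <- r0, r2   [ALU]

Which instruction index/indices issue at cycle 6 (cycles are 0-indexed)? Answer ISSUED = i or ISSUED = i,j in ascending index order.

0. or @i0  | RAW r4
1. or @i1  | RAW r1
2. beq @i2  | no-port BR/MEM
3. st @i3  | no-port MEM/MEM
4. ld;sub @i4,i5  | dual
5. sub @i6  | RAW r1
6. or;bne @i7,i8  | dual
7. blt;sub @i9,i10  | dual

ISSUED = 7,8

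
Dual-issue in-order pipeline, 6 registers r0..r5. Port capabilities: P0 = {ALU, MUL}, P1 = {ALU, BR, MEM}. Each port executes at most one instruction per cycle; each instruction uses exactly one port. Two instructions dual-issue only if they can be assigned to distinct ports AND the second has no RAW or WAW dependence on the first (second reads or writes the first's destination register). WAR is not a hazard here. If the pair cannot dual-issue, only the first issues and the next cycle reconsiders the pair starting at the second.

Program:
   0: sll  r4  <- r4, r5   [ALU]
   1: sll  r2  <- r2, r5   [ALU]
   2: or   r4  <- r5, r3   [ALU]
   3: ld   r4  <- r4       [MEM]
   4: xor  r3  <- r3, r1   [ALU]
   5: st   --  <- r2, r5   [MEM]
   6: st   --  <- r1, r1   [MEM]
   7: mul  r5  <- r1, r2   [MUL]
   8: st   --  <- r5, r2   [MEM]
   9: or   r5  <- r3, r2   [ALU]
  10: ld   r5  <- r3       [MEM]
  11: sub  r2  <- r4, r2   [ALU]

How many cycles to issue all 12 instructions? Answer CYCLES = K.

CYCLES = 7

c0: i0+i1 sll/sll  dual
c1: i2 or  RAW+WAW r4
c2: i3+i4 ld/xor  dual
c3: i5 st  no-port MEM/MEM
c4: i6+i7 st/mul  dual
c5: i8+i9 st/or  dual
c6: i10+i11 ld/sub  dual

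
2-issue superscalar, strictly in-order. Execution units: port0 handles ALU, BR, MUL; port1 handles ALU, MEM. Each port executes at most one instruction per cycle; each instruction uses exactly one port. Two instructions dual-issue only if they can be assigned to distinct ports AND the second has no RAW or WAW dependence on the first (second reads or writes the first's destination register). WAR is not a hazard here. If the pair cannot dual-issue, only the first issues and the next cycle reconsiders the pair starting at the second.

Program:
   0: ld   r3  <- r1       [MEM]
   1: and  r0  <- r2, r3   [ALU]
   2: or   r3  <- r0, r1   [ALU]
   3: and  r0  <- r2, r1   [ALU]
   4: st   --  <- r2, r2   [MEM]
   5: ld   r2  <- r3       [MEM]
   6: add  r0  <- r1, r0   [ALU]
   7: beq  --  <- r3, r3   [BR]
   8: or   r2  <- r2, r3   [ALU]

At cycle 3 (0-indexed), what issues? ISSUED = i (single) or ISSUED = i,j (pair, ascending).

[0] i0  ld  -- RAW r3
[1] i1  and  -- RAW r0
[2] i2+i3  or and  -- 2-wide
[3] i4  st  -- no-port MEM/MEM
[4] i5+i6  ld add  -- 2-wide
[5] i7+i8  beq or  -- 2-wide

ISSUED = 4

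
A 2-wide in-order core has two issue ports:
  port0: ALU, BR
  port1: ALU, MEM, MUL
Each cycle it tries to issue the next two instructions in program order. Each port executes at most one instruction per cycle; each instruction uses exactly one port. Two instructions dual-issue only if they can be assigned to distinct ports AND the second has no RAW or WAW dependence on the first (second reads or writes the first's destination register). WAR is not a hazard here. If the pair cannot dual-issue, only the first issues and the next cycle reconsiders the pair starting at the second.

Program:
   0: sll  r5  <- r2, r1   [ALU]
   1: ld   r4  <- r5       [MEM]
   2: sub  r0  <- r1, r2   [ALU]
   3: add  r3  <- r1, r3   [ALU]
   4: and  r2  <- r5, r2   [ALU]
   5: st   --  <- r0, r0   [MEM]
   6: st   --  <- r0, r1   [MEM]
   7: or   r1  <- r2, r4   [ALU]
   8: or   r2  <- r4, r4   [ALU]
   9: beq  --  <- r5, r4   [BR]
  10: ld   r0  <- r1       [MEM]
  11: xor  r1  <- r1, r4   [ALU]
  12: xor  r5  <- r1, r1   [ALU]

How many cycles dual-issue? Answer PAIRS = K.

t=0 i0:sll.ALU ; RAW r5
t=1 i1+i2:ld.MEM sub.ALU ; dual
t=2 i3+i4:add.ALU and.ALU ; dual
t=3 i5:st.MEM ; no-port MEM/MEM
t=4 i6+i7:st.MEM or.ALU ; dual
t=5 i8+i9:or.ALU beq.BR ; dual
t=6 i10+i11:ld.MEM xor.ALU ; dual
t=7 i12:xor.ALU ; tail

PAIRS = 5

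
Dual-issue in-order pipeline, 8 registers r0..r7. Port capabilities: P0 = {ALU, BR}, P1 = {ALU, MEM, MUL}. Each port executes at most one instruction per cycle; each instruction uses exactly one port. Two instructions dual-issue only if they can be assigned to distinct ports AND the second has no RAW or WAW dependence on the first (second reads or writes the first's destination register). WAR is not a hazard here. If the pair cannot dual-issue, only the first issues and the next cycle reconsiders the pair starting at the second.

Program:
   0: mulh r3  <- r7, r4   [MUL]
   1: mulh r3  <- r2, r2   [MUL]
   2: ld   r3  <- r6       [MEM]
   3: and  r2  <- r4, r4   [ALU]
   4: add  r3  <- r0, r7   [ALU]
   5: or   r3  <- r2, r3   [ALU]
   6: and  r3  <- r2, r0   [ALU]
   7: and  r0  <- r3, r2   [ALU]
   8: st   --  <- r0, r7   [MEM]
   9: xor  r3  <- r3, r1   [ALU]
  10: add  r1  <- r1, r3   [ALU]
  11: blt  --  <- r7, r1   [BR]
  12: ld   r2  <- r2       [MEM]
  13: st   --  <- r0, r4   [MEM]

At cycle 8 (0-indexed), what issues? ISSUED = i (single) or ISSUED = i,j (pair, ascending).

ISSUED = 10

[0] i0  mulh  -- no-port MUL/MUL
[1] i1  mulh  -- no-port MUL/MEM
[2] i2,i3  ld;and  -- pair
[3] i4  add  -- RAW+WAW r3
[4] i5  or  -- WAW r3
[5] i6  and  -- RAW r3
[6] i7  and  -- RAW r0
[7] i8,i9  st;xor  -- pair
[8] i10  add  -- RAW r1
[9] i11,i12  blt;ld  -- pair
[10] i13  st  -- tail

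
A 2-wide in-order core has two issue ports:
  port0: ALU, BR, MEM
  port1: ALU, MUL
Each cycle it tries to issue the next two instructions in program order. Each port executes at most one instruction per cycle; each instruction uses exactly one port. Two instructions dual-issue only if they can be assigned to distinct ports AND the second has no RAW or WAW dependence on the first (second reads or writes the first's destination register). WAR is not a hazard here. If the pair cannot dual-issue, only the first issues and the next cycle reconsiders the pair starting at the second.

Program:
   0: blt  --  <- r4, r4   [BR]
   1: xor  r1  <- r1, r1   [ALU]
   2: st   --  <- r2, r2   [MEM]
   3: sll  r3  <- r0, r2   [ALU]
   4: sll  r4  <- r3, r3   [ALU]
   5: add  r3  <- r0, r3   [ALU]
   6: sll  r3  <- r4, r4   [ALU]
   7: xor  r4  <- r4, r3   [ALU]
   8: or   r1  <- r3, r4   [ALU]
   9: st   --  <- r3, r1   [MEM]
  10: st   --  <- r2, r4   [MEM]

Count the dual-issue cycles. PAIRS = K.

PAIRS = 3

  cy0 -> i0+i1 (blt.BR+xor.ALU) pair
  cy1 -> i2+i3 (st.MEM+sll.ALU) pair
  cy2 -> i4+i5 (sll.ALU+add.ALU) pair
  cy3 -> i6 (sll.ALU) RAW r3
  cy4 -> i7 (xor.ALU) RAW r4
  cy5 -> i8 (or.ALU) RAW r1
  cy6 -> i9 (st.MEM) no-port MEM/MEM
  cy7 -> i10 (st.MEM) tail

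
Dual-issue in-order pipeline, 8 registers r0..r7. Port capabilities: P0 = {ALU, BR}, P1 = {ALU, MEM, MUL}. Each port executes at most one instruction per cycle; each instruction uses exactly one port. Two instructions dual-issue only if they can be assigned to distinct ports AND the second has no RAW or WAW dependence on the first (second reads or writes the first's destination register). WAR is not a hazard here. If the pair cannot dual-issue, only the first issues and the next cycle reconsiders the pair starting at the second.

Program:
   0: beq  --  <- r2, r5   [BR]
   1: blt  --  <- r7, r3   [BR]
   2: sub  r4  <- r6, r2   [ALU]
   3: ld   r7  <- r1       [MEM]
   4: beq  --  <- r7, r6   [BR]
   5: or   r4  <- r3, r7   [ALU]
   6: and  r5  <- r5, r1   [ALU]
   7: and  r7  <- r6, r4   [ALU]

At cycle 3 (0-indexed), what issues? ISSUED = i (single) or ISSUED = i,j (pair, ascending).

t=0 i0:beq.BR ; no-port BR/BR
t=1 i1,i2:blt.BR;sub.ALU ; 2-wide
t=2 i3:ld.MEM ; RAW r7
t=3 i4,i5:beq.BR;or.ALU ; 2-wide
t=4 i6,i7:and.ALU;and.ALU ; 2-wide

ISSUED = 4,5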